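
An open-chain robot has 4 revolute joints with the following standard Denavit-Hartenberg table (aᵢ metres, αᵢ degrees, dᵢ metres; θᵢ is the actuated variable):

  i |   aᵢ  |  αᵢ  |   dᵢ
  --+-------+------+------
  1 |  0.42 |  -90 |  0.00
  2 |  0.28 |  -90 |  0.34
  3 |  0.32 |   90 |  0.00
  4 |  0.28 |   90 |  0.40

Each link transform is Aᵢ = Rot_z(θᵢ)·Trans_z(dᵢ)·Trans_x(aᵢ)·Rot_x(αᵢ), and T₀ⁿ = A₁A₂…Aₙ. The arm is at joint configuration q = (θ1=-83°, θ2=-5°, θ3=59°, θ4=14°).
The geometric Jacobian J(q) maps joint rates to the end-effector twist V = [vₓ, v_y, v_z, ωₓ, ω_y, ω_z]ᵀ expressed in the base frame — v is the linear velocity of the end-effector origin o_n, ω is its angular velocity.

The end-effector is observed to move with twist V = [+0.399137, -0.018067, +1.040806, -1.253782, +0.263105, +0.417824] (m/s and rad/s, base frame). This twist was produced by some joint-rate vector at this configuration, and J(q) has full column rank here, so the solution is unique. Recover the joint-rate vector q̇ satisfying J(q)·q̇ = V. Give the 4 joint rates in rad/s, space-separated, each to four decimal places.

0.1810 -0.9770 -0.2720 -0.4570

o_n = [0.2031, -1.3352, 0.0134]
J₁: ẑ×o_n = [1.3352, 0.2031, -0.0000], ω = ẑ
J2: z=[0.9925, 0.1219, 0.0000] o=[0.0512, -0.4169, 0.0000] → [0.0016, -0.0133, -0.9300, 0.9925, 0.1219, 0.0000]
J3: z=[0.0106, -0.0865, -0.9962] o=[0.4226, -0.6523, 0.0244] → [-0.6793, 0.2189, -0.0262, 0.0106, -0.0865, -0.9962]
J4: z=[0.6153, -0.7848, 0.0747] o=[0.1704, -0.8487, 0.0388] → [0.0563, 0.0181, -0.2737, 0.6153, -0.7848, 0.0747]
q̇ = J⁺·V = [0.1810, -0.9770, -0.2720, -0.4570]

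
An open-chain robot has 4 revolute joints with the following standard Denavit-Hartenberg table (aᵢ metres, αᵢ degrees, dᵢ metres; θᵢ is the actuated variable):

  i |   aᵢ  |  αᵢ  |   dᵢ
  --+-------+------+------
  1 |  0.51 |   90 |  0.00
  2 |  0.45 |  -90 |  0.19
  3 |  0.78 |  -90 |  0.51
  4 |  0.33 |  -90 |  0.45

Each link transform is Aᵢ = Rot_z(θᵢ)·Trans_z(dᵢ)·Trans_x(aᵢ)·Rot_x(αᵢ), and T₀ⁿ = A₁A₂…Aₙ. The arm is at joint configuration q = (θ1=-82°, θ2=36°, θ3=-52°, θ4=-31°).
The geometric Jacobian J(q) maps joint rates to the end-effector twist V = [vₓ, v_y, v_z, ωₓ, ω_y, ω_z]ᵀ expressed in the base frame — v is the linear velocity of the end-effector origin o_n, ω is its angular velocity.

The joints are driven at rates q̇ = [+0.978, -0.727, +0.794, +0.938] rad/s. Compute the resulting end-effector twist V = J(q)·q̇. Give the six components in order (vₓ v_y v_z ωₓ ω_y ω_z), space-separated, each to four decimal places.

2.2463 -2.0602 -0.4629 1.3101 0.0515 2.0548

o_n = [-0.5636, -1.3825, 1.4077]
J₁: ẑ×o_n = [1.3825, -0.5636, 0.0000], ω = ẑ
J2: z=[-0.9903, -0.1392, 0.0000] o=[0.0710, -0.5050, 0.0000] → [-0.1959, 1.3940, 0.7807, -0.9903, -0.1392, 0.0000]
J3: z=[-0.0818, 0.5821, 0.8090] o=[-0.0665, -0.8920, 0.2645] → [1.0623, -0.3086, 0.3295, -0.0818, 0.5821, 0.8090]
J4: z=[0.6984, -0.5456, 0.4632] o=[-0.6628, -1.0654, 0.9594] → [-0.0977, -0.2671, -0.1673, 0.6984, -0.5456, 0.4632]
V = J·q̇ = [2.2463, -2.0602, -0.4629, 1.3101, 0.0515, 2.0548]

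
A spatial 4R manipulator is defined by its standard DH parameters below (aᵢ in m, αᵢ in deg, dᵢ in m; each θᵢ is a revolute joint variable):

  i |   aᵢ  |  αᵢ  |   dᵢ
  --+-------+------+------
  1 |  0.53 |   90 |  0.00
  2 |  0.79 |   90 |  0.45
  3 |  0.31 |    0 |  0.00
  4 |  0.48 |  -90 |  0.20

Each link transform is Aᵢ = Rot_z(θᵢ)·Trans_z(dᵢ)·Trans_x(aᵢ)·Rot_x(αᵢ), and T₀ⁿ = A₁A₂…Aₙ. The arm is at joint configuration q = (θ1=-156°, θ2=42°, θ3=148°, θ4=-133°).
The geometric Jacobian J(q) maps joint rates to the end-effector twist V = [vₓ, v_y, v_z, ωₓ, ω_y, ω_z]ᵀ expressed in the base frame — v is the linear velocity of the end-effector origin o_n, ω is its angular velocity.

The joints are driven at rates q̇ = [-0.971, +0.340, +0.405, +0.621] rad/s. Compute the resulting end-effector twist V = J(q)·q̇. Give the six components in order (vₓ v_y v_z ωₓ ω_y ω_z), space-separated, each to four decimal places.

0.2434 2.0007 0.1660 -0.7655 0.0314 -1.7335

o_n = [-1.5794, 0.1052, 0.5143]
J₁: ẑ×o_n = [-0.1052, -1.5794, 0.0000], ω = ẑ
J2: z=[-0.4067, 0.9135, 0.0000] o=[-0.4842, -0.2156, 0.0000] → [0.4698, 0.2092, 0.8701, -0.4067, 0.9135, 0.0000]
J3: z=[-0.6113, -0.2722, -0.7431] o=[-1.2035, -0.0433, 0.5286] → [0.1142, 0.2706, -0.1930, -0.6113, -0.2722, -0.7431]
J4: z=[-0.6113, -0.2722, -0.7431] o=[-1.0919, 0.1863, 0.3527] → [-0.1042, 0.4611, -0.0831, -0.6113, -0.2722, -0.7431]
V = J·q̇ = [0.2434, 2.0007, 0.1660, -0.7655, 0.0314, -1.7335]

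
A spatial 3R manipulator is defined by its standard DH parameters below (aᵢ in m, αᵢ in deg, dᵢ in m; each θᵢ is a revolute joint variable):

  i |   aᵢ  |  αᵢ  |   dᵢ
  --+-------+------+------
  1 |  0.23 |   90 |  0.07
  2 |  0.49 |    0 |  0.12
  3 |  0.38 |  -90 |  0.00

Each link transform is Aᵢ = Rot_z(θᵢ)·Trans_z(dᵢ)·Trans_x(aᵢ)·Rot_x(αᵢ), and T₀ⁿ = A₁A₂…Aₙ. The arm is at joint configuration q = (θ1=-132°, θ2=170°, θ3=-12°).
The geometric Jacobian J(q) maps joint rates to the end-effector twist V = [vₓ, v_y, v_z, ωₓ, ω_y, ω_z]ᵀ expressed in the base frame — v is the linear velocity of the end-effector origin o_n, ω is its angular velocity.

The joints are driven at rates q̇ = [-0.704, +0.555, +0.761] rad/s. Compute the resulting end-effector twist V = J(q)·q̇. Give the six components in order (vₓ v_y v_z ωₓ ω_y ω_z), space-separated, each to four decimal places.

o_n = [0.3156, 0.5298, 0.2974]
J₁: ẑ×o_n = [-0.5298, 0.3156, 0.0000], ω = ẑ
J2: z=[-0.7431, 0.6691, 0.0000] o=[-0.1539, -0.1709, 0.0700] → [0.1522, 0.1690, -0.8349, -0.7431, 0.6691, 0.0000]
J3: z=[-0.7431, 0.6691, 0.0000] o=[0.0798, 0.2680, 0.1551] → [0.0953, 0.1058, -0.3523, -0.7431, 0.6691, 0.0000]
V = J·q̇ = [0.5299, -0.0479, -0.7315, -0.9780, 0.8806, -0.7040]

0.5299 -0.0479 -0.7315 -0.9780 0.8806 -0.7040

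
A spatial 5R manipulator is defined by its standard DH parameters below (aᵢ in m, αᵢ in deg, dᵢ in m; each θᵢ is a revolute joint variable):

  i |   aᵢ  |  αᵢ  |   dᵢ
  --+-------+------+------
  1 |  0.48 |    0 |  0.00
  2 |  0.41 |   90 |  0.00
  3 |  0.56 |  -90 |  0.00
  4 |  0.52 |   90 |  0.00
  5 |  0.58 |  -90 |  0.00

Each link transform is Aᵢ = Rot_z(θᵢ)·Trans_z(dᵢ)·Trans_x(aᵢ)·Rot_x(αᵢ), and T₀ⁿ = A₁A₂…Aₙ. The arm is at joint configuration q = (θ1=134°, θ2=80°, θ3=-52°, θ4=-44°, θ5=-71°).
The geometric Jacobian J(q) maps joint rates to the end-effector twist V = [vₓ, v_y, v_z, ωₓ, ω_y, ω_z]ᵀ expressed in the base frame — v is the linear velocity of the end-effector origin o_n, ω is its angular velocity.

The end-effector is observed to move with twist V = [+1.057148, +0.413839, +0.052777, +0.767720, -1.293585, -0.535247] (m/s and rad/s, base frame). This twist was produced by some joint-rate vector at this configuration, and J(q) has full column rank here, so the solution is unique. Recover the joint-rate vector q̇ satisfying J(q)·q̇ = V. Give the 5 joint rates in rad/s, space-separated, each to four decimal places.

o_n = [-1.1365, 0.3975, -1.1807]
J₁: ẑ×o_n = [-0.3975, -1.1365, 0.0000], ω = ẑ
J2: z=[0.0000, 0.0000, 1.0000] o=[-0.3334, 0.3453, 0.0000] → [-0.0523, -0.8031, 0.0000, 0.0000, 0.0000, 1.0000]
J3: z=[-0.5592, 0.8290, 0.0000] o=[-0.6733, 0.1160, 0.0000] → [-0.9789, -0.6602, 0.2265, -0.5592, 0.8290, 0.0000]
J4: z=[-0.6533, -0.4407, 0.6157] o=[-0.9592, -0.0768, -0.4413] → [0.0338, -0.5922, -0.3880, -0.6533, -0.4407, 0.6157]
J5: z=[-0.0477, 0.8355, 0.5474] o=[-1.3521, 0.0939, -0.7360] → [-0.5377, 0.0968, -0.1946, -0.0477, 0.8355, 0.5474]
q̇ = J⁺·V = [0.7850, -0.7120, -0.9500, -0.3060, -0.7670]

0.7850 -0.7120 -0.9500 -0.3060 -0.7670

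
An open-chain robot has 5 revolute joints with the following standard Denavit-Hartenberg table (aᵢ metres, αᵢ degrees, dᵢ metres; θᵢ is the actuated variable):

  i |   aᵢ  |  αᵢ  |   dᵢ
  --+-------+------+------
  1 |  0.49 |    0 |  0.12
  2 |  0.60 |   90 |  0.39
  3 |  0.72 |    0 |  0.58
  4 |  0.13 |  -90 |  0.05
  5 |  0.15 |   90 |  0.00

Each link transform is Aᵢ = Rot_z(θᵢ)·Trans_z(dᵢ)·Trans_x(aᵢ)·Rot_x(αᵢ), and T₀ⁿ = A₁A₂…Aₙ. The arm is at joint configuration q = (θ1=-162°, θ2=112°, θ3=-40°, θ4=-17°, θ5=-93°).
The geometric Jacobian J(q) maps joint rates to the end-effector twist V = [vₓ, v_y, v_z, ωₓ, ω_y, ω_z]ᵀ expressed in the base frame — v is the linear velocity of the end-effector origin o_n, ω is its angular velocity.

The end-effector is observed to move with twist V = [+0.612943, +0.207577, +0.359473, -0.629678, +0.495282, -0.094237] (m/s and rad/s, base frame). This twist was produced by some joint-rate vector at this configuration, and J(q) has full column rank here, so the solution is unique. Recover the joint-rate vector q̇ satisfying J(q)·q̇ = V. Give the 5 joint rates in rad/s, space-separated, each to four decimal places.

-0.4910 0.9060 0.4190 -0.2550 -0.9350

o_n = [-0.2804, -1.5858, -0.0553]
J₁: ẑ×o_n = [1.5858, -0.2804, 0.0000], ω = ẑ
J2: z=[0.0000, 0.0000, 1.0000] o=[-0.4660, -0.1514, 0.1200] → [1.4343, 0.1856, -0.0000, 0.0000, 0.0000, 1.0000]
J3: z=[-0.7660, -0.6428, 0.0000] o=[-0.0803, -0.6110, 0.5100] → [0.3633, -0.4330, 0.6181, -0.7660, -0.6428, 0.0000]
J4: z=[-0.7660, -0.6428, 0.0000] o=[-0.1701, -1.4064, 0.0472] → [0.0658, -0.0785, 0.0665, -0.7660, -0.6428, 0.0000]
J5: z=[0.5391, -0.6425, 0.5446] o=[-0.1629, -1.4928, -0.0618] → [0.0464, -0.0675, -0.1256, 0.5391, -0.6425, 0.5446]
q̇ = J⁺·V = [-0.4910, 0.9060, 0.4190, -0.2550, -0.9350]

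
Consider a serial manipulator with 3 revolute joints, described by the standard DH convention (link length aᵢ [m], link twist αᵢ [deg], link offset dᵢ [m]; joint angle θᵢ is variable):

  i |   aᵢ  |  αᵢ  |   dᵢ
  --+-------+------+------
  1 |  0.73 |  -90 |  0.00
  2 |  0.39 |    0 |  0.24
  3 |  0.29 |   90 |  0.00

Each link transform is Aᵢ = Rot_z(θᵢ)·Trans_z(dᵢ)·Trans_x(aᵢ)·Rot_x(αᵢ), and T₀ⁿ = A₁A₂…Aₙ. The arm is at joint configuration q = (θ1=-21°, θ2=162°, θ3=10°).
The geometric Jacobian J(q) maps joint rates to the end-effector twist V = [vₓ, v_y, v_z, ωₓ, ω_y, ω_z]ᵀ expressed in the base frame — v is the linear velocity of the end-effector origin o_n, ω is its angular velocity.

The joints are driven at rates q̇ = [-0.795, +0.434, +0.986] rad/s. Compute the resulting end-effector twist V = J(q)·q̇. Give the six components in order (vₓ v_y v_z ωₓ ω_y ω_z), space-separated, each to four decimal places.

o_n = [0.1531, 0.1983, -0.1609]
J₁: ẑ×o_n = [-0.1983, 0.1531, 0.0000], ω = ẑ
J2: z=[0.3584, 0.9336, 0.0000] o=[0.6815, -0.2616, 0.0000] → [-0.1502, 0.0577, 0.6581, 0.3584, 0.9336, 0.0000]
J3: z=[0.3584, 0.9336, 0.0000] o=[0.4212, 0.0954, -0.1205] → [-0.0377, 0.0145, 0.2872, 0.3584, 0.9336, 0.0000]
V = J·q̇ = [0.0553, -0.0825, 0.5688, 0.5089, 1.3257, -0.7950]

0.0553 -0.0825 0.5688 0.5089 1.3257 -0.7950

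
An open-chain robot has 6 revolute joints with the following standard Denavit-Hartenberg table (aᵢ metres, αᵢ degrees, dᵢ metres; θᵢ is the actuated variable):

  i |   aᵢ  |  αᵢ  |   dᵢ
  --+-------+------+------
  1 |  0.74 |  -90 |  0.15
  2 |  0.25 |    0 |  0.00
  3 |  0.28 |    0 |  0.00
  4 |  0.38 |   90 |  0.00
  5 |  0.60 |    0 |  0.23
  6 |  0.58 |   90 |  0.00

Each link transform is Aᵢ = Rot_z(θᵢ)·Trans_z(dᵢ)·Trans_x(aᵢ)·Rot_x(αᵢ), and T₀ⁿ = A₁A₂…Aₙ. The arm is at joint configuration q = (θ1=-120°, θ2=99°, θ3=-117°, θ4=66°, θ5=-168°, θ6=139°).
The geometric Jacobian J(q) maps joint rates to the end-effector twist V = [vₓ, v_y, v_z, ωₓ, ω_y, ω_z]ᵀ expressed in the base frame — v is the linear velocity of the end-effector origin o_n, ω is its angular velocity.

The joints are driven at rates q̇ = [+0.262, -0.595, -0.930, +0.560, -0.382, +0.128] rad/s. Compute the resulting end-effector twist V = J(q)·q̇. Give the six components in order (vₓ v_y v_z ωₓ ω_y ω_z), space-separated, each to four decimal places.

o_n = [-1.0211, -0.9567, -0.0797]
J₁: ẑ×o_n = [0.9567, -1.0211, 0.0000], ω = ẑ
J2: z=[0.8660, -0.5000, 0.0000] o=[-0.3700, -0.6409, 0.1500] → [0.1149, 0.1990, -0.5991, 0.8660, -0.5000, 0.0000]
J3: z=[0.8660, -0.5000, 0.0000] o=[-0.3504, -0.6070, -0.0969] → [-0.0086, -0.0149, -0.6382, 0.8660, -0.5000, 0.0000]
J4: z=[0.8660, -0.5000, 0.0000] o=[-0.4836, -0.8376, -0.0104] → [0.0347, 0.0600, -0.3719, 0.8660, -0.5000, 0.0000]
J5: z=[-0.3716, -0.6436, 0.6691] o=[-0.6107, -1.0578, -0.2928] → [-0.2048, -0.1954, -0.3017, -0.3716, -0.6436, 0.6691]
J6: z=[-0.3716, -0.6436, 0.6691] o=[-0.6079, -0.8034, 0.2973] → [0.3452, -0.4166, -0.2090, -0.3716, -0.6436, 0.6691]
V = J·q̇ = [0.3321, -0.3171, 0.8302, -0.7413, 0.6460, 0.0920]

0.3321 -0.3171 0.8302 -0.7413 0.6460 0.0920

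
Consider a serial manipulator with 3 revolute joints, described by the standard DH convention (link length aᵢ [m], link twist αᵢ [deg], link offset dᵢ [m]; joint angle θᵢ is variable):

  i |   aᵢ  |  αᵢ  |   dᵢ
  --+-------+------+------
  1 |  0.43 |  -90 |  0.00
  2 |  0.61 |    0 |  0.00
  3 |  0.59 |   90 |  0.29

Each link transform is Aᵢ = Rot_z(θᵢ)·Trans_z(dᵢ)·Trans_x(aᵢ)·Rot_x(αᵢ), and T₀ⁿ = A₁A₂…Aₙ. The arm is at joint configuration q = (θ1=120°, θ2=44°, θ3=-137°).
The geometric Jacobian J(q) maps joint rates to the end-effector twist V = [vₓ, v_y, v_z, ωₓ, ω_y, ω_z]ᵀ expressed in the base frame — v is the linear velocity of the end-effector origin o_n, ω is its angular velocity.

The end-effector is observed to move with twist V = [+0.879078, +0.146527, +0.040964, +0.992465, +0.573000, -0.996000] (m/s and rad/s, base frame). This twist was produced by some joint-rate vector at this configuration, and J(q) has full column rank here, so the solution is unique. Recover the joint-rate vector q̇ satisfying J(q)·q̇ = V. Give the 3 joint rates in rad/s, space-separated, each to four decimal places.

-0.9960 -0.1740 -0.9720

o_n = [-0.6701, 0.5807, 0.1654]
J₁: ẑ×o_n = [-0.5807, -0.6701, 0.0000], ω = ẑ
J2: z=[-0.8660, -0.5000, 0.0000] o=[-0.2150, 0.3724, 0.0000] → [-0.0827, 0.1433, -0.4079, -0.8660, -0.5000, 0.0000]
J3: z=[-0.8660, -0.5000, 0.0000] o=[-0.4344, 0.7524, -0.4237] → [-0.2946, 0.5103, 0.0309, -0.8660, -0.5000, 0.0000]
q̇ = J⁺·V = [-0.9960, -0.1740, -0.9720]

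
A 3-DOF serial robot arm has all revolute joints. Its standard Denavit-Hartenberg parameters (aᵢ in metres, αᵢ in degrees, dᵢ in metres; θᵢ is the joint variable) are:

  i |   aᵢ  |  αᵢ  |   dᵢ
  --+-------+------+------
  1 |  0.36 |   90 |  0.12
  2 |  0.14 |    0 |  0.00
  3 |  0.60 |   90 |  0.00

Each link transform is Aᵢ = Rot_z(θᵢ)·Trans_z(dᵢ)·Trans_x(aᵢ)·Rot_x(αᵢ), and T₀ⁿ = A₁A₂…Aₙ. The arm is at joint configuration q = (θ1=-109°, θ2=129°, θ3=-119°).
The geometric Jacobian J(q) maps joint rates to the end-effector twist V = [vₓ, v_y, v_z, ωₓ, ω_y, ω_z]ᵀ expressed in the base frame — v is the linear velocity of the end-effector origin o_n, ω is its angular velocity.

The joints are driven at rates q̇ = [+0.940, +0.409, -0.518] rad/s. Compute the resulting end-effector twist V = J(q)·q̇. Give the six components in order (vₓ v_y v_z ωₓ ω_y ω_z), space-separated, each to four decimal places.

0.7776 -0.2327 -0.1004 0.1031 -0.0355 0.9400

o_n = [-0.2809, -0.8158, 0.3330]
J₁: ẑ×o_n = [0.8158, -0.2809, 0.0000], ω = ẑ
J2: z=[-0.9455, 0.3256, 0.0000] o=[-0.1172, -0.3404, 0.1200] → [0.0693, 0.2014, 0.5028, -0.9455, 0.3256, 0.0000]
J3: z=[-0.9455, 0.3256, 0.0000] o=[-0.0885, -0.2571, 0.2288] → [0.0339, 0.0985, 0.5909, -0.9455, 0.3256, 0.0000]
V = J·q̇ = [0.7776, -0.2327, -0.1004, 0.1031, -0.0355, 0.9400]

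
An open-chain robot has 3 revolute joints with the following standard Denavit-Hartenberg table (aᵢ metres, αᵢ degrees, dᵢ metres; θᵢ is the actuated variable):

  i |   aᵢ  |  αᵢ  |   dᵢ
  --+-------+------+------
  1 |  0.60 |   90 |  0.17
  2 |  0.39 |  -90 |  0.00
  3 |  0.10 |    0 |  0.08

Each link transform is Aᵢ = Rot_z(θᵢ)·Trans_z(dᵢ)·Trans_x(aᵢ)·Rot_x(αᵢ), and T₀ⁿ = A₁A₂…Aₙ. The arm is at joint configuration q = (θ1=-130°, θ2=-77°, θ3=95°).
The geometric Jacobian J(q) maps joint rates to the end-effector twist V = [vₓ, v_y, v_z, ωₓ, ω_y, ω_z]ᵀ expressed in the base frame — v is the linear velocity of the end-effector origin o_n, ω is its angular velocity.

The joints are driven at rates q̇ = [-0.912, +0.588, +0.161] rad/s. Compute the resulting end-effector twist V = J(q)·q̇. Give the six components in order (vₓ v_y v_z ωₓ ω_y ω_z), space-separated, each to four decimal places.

o_n = [-0.4146, -0.6491, -0.1835]
J₁: ẑ×o_n = [0.6491, -0.4146, 0.0000], ω = ẑ
J2: z=[-0.7660, 0.6428, 0.0000] o=[-0.3857, -0.4596, 0.1700] → [-0.2272, -0.2708, 0.1637, -0.7660, 0.6428, 0.0000]
J3: z=[-0.6263, -0.7464, 0.2250] o=[-0.4421, -0.5268, -0.2100] → [0.0077, 0.0228, 0.0971, -0.6263, -0.7464, 0.2250]
V = J·q̇ = [-0.7243, 0.2225, 0.1119, -0.5513, 0.2578, -0.8758]

-0.7243 0.2225 0.1119 -0.5513 0.2578 -0.8758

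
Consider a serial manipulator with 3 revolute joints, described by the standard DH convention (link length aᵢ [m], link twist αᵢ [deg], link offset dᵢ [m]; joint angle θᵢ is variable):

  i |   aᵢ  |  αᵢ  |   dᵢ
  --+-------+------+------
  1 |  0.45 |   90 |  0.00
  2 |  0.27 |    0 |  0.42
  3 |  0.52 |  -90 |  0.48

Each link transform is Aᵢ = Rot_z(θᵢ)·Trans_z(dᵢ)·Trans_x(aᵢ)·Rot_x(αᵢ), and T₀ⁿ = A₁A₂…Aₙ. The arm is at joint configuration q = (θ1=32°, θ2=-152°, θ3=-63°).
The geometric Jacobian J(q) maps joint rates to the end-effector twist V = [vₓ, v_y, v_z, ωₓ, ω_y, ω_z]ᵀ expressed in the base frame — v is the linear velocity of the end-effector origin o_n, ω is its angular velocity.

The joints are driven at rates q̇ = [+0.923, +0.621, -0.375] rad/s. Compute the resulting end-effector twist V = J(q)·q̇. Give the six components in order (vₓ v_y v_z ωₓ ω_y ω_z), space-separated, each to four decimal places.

o_n = [0.2951, -0.8768, 0.1715]
J₁: ẑ×o_n = [0.8768, 0.2951, -0.0000], ω = ẑ
J2: z=[0.5299, -0.8480, 0.0000] o=[0.3816, 0.2385, 0.0000] → [-0.1454, -0.0909, -0.6644, 0.5299, -0.8480, 0.0000]
J3: z=[0.5299, -0.8480, 0.0000] o=[0.4020, -0.2440, -0.1268] → [-0.2529, -0.1581, -0.4260, 0.5299, -0.8480, 0.0000]
V = J·q̇ = [0.8139, 0.2753, -0.2528, 0.1304, -0.2086, 0.9230]

0.8139 0.2753 -0.2528 0.1304 -0.2086 0.9230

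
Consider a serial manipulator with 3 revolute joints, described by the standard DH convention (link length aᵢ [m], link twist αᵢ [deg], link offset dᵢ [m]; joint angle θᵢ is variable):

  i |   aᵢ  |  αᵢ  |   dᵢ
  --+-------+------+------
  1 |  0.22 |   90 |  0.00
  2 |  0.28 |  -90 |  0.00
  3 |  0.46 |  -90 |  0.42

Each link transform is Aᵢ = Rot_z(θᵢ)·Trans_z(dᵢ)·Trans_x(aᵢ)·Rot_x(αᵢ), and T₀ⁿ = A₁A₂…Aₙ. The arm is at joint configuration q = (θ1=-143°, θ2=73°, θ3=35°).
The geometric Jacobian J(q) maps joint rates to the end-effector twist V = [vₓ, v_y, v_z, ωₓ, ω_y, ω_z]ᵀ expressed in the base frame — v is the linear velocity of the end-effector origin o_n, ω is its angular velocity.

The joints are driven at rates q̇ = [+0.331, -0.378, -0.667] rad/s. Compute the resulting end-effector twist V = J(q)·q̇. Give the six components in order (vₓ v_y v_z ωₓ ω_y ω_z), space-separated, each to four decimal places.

-0.3472 0.0487 0.2475 -0.2819 -0.6858 0.1360

o_n = [0.1505, -0.2170, 0.7509]
J₁: ẑ×o_n = [0.2170, 0.1505, -0.0000], ω = ẑ
J2: z=[-0.6018, 0.7986, 0.0000] o=[-0.1757, -0.1324, 0.0000] → [0.5997, 0.4519, -0.2096, -0.6018, 0.7986, 0.0000]
J3: z=[0.7637, 0.5755, 0.2924] o=[-0.2411, -0.1817, 0.2678] → [0.2884, -0.2545, -0.2523, 0.7637, 0.5755, 0.2924]
V = J·q̇ = [-0.3472, 0.0487, 0.2475, -0.2819, -0.6858, 0.1360]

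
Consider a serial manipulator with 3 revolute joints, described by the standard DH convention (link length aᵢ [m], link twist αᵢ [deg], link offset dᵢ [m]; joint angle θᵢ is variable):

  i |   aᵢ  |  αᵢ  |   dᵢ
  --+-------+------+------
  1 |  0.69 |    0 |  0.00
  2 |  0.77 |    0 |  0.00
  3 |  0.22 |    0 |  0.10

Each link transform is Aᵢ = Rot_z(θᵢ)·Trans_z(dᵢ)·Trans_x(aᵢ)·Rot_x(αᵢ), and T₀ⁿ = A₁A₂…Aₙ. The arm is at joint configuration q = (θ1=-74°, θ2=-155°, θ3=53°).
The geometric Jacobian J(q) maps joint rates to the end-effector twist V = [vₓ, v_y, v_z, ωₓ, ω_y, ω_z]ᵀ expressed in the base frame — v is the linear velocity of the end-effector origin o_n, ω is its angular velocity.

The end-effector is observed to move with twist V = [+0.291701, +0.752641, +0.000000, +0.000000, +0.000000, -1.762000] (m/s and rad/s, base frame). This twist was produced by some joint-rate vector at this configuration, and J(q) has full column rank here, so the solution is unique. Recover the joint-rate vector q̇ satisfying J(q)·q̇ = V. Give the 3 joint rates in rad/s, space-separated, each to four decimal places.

-0.2300 -0.5810 -0.9510

o_n = [-0.5344, -0.0975, 0.1000]
J₁: ẑ×o_n = [0.0975, -0.5344, 0.0000], ω = ẑ
J2: z=[0.0000, 0.0000, 1.0000] o=[0.1902, -0.6633, 0.0000] → [-0.5658, -0.7246, 0.0000, 0.0000, 0.0000, 1.0000]
J3: z=[0.0000, 0.0000, 1.0000] o=[-0.3150, -0.0821, 0.0000] → [0.0153, -0.2195, 0.0000, 0.0000, 0.0000, 1.0000]
q̇ = J⁺·V = [-0.2300, -0.5810, -0.9510]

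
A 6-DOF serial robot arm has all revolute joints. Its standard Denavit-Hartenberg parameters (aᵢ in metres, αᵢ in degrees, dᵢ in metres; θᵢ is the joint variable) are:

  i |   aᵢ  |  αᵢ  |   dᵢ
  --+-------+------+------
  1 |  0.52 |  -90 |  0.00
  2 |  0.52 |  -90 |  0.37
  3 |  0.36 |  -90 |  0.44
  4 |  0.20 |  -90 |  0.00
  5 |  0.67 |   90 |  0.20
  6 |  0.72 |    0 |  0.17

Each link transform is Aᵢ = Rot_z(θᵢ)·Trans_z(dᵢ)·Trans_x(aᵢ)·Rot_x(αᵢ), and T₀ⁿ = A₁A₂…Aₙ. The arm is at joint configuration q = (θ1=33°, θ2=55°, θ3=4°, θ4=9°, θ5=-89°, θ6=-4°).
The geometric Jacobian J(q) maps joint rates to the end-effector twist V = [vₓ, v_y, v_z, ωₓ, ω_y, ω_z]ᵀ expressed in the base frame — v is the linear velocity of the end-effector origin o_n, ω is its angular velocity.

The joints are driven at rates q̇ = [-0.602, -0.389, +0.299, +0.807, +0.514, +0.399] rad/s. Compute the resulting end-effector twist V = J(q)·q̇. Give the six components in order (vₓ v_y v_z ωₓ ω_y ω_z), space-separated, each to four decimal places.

o_n = [1.2010, -0.4659, -0.8279]
J₁: ẑ×o_n = [0.4659, 1.2010, -0.0000], ω = ẑ
J2: z=[-0.5446, 0.8387, 0.0000] o=[0.4361, 0.2832, 0.0000] → [-0.6944, -0.4509, -0.2335, -0.5446, 0.8387, 0.0000]
J3: z=[-0.6870, -0.4461, -0.5736] o=[0.4847, 0.7560, -0.4260] → [-0.5215, -0.6870, 1.1590, -0.6870, -0.4461, -0.5736]
J4: z=[0.5098, -0.8584, 0.0571] o=[0.3689, 0.6508, -0.9725] → [-0.0603, -0.0261, 0.1451, 0.5098, -0.8584, 0.0571]
J5: z=[0.5975, 0.4011, 0.6943] o=[0.4927, 0.7147, -1.1160] → [0.9353, 0.3197, -0.9895, 0.5975, 0.4011, 0.6943]
J6: z=[-0.6100, -0.3347, 0.7183] o=[0.9609, 0.2236, -0.9472] → [0.4553, 0.2452, 0.5010, -0.6100, -0.3347, 0.7183]
V = J·q̇ = [0.4475, -0.5119, 0.2457, 0.4816, -1.0798, -0.0839]

0.4475 -0.5119 0.2457 0.4816 -1.0798 -0.0839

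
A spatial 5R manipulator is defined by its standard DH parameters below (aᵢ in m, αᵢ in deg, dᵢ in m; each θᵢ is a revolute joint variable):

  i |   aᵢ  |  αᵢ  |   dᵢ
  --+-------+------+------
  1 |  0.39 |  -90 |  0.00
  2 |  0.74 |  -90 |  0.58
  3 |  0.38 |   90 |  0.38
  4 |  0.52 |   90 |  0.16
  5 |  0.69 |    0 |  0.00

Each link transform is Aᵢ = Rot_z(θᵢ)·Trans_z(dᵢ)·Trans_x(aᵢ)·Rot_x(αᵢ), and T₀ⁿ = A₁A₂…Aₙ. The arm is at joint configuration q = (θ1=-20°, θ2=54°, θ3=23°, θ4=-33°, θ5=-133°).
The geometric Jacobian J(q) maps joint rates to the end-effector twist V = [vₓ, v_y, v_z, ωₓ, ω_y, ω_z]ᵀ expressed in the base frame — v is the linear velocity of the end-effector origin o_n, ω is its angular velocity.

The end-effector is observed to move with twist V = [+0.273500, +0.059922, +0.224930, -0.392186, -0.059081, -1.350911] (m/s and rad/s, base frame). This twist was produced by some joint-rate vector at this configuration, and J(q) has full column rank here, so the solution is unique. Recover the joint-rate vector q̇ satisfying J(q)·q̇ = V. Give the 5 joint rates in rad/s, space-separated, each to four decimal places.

-0.3580 -0.5320 0.2230 0.5490 -0.7660

o_n = [0.6802, -0.1432, -1.0111]
J₁: ẑ×o_n = [0.1432, 0.6802, -0.0000], ω = ẑ
J2: z=[0.3420, 0.9397, 0.0000] o=[0.3665, -0.1334, 0.0000] → [-0.9501, 0.3458, -0.2982, 0.3420, 0.9397, 0.0000]
J3: z=[-0.7602, 0.2767, -0.5878] o=[0.9736, 0.2629, -0.5987] → [-0.3528, -0.1411, 0.3899, -0.7602, 0.2767, -0.5878]
J4: z=[0.5306, 0.7864, -0.3161] o=[0.8271, 0.1582, -1.1050] → [-0.0214, -0.0034, -0.0444, 0.5306, 0.7864, -0.3161]
J5: z=[0.4335, 0.0687, 0.8986] o=[1.2908, -0.0352, -1.3139] → [0.1179, -0.6798, -0.0049, 0.4335, 0.0687, 0.8986]
q̇ = J⁺·V = [-0.3580, -0.5320, 0.2230, 0.5490, -0.7660]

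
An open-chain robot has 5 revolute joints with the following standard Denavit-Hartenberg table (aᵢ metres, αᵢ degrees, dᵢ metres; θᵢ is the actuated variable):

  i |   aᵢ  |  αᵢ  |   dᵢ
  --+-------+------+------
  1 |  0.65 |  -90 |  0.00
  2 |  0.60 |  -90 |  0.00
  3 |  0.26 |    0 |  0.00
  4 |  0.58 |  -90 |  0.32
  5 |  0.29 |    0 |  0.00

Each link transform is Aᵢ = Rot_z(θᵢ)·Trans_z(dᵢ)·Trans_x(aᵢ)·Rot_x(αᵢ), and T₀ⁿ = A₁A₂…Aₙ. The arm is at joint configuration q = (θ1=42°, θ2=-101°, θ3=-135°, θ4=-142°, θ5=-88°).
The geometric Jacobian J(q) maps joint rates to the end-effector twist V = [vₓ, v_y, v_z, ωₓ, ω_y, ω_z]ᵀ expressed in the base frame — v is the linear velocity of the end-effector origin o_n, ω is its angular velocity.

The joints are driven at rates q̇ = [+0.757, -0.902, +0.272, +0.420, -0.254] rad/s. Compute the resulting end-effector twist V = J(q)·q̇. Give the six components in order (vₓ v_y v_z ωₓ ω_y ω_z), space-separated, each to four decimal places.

-0.7539 0.5969 0.0989 1.0519 -0.2250 1.1365

o_n = [1.1276, 0.4745, 0.5955]
J₁: ẑ×o_n = [-0.4745, 1.1276, 0.0000], ω = ẑ
J2: z=[-0.6691, 0.7431, 0.0000] o=[0.4830, 0.4349, 0.0000] → [0.4425, 0.3984, -0.5055, -0.6691, 0.7431, 0.0000]
J3: z=[0.7295, 0.6568, 0.1908] o=[0.3980, 0.3583, 0.5890] → [-0.0179, 0.1345, -0.3945, 0.7295, 0.6568, 0.1908]
J4: z=[0.7295, 0.6568, 0.1908] o=[0.3010, 0.5184, 0.4085] → [0.1312, 0.0213, -0.5750, 0.7295, 0.6568, 0.1908]
J5: z=[0.2223, 0.0362, -0.9743] o=[0.9096, 0.2918, 0.5390] → [0.1801, -0.2249, 0.0327, 0.2223, 0.0362, -0.9743]
V = J·q̇ = [-0.7539, 0.5969, 0.0989, 1.0519, -0.2250, 1.1365]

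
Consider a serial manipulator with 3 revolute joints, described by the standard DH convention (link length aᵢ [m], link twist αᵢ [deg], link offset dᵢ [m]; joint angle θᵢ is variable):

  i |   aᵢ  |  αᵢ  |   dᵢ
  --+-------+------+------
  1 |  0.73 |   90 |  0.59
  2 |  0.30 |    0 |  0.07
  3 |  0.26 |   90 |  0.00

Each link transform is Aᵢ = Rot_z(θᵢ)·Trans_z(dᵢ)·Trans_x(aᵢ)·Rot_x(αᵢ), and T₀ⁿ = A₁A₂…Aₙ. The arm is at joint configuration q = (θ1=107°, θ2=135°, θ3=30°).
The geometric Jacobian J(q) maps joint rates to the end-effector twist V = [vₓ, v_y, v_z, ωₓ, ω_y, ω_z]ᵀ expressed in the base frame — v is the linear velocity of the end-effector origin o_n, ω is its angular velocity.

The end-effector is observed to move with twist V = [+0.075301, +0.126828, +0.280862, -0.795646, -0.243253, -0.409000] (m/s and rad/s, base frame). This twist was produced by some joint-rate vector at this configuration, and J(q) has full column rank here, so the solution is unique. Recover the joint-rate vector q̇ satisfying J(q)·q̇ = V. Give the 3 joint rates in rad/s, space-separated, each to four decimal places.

o_n = [-0.0110, 0.2755, 0.8694]
J₁: ẑ×o_n = [-0.2755, -0.0110, 0.0000], ω = ẑ
J2: z=[0.9563, 0.2924, 0.0000] o=[-0.2134, 0.6981, 0.5900] → [0.0817, -0.2672, -0.4633, 0.9563, 0.2924, 0.0000]
J3: z=[0.9563, 0.2924, 0.0000] o=[-0.0845, 0.5157, 0.8021] → [0.0197, -0.0644, -0.2511, 0.9563, 0.2924, 0.0000]
q̇ = J⁺·V = [-0.4090, -0.3390, -0.4930]

-0.4090 -0.3390 -0.4930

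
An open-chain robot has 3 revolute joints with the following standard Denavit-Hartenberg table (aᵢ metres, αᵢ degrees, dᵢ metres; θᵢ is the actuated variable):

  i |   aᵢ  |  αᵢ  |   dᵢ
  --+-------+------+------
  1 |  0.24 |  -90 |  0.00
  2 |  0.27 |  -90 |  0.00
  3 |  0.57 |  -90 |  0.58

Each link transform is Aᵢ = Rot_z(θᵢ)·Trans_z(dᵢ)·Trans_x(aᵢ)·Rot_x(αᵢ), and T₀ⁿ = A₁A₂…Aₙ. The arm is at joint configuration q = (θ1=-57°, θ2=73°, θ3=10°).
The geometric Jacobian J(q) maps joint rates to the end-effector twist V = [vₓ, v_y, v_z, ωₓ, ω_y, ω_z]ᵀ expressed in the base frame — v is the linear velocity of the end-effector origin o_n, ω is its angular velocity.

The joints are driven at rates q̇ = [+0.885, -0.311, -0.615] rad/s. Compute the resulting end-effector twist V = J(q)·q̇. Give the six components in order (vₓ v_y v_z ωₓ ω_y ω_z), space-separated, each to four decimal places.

0.4572 -0.1865 -0.1551 0.0595 -0.6626 1.0648

o_n = [-0.1220, 0.0061, -0.9646]
J₁: ẑ×o_n = [-0.0061, -0.1220, 0.0000], ω = ẑ
J2: z=[0.8387, 0.5446, 0.0000] o=[0.1307, -0.2013, 0.0000] → [-0.5254, 0.8090, 0.3116, 0.8387, 0.5446, 0.0000]
J3: z=[-0.5208, 0.8020, -0.2924] o=[0.1737, -0.2675, -0.2582] → [-0.4865, -0.2815, 0.0947, -0.5208, 0.8020, -0.2924]
V = J·q̇ = [0.4572, -0.1865, -0.1551, 0.0595, -0.6626, 1.0648]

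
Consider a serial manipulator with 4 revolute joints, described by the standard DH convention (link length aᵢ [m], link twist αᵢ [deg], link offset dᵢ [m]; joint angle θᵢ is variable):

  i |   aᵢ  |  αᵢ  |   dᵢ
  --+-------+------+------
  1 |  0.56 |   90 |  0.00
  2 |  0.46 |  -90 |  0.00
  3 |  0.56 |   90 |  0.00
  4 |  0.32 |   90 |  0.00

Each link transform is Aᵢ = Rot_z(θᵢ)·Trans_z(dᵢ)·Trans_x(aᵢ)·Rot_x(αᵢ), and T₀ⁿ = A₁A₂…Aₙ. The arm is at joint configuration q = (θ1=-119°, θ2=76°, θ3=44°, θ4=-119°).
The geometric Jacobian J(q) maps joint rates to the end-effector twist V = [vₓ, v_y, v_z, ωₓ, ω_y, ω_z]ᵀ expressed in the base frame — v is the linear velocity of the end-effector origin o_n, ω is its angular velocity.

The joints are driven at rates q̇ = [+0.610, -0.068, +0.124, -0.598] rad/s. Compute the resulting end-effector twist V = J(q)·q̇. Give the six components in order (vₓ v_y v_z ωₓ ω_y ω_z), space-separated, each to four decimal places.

o_n = [-0.2453, -1.0226, 0.6612]
J₁: ẑ×o_n = [1.0226, -0.2453, 0.0000], ω = ẑ
J2: z=[-0.8746, 0.4848, 0.0000] o=[-0.2715, -0.4898, 0.0000] → [0.3206, 0.5783, 0.4533, -0.8746, 0.4848, 0.0000]
J3: z=[0.4704, 0.8486, 0.2419] o=[-0.3254, -0.5871, 0.4463] → [0.2877, -0.0817, -0.2729, 0.4704, 0.8486, 0.2419]
J4: z=[-0.7106, 0.2018, 0.6740] o=[-0.0325, -0.8609, 0.8372] → [0.0735, -0.2685, 0.1578, -0.7106, 0.2018, 0.6740]
V = J·q̇ = [0.5937, -0.0385, -0.1590, 0.5428, -0.0484, 0.2369]

0.5937 -0.0385 -0.1590 0.5428 -0.0484 0.2369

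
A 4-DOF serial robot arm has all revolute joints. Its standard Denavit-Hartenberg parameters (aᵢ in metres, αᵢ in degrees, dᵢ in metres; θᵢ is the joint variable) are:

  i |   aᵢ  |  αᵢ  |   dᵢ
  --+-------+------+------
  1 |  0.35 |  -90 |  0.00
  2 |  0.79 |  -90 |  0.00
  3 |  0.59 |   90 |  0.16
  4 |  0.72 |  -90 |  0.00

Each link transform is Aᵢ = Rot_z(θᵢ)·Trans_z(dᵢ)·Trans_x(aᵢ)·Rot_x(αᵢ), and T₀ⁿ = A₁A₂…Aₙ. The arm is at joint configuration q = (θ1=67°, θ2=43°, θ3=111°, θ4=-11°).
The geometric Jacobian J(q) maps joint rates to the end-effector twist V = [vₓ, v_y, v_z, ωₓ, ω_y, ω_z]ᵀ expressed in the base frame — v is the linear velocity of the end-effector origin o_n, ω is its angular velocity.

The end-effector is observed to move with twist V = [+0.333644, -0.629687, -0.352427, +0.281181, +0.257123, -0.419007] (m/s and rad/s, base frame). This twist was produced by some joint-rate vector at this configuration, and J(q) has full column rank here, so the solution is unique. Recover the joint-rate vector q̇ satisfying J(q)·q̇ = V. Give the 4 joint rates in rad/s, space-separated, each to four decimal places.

-0.6250 -0.1150 -0.3870 0.1210

o_n = [1.3381, 0.0539, -0.2384]
J₁: ẑ×o_n = [-0.0539, 1.3381, 0.0000], ω = ẑ
J2: z=[-0.9205, 0.3907, 0.0000] o=[0.1368, 0.3222, 0.0000] → [-0.0931, -0.2194, -0.2225, -0.9205, 0.3907, 0.0000]
J3: z=[-0.2665, -0.6278, -0.7314] o=[0.3625, 0.8540, -0.5388] → [-0.7737, -0.6334, 0.8257, -0.2665, -0.6278, -0.7314]
J4: z=[0.5967, 0.4885, -0.6367] o=[0.7665, 0.3960, -0.5116] → [-0.0843, -0.5270, -0.4833, 0.5967, 0.4885, -0.6367]
q̇ = J⁺·V = [-0.6250, -0.1150, -0.3870, 0.1210]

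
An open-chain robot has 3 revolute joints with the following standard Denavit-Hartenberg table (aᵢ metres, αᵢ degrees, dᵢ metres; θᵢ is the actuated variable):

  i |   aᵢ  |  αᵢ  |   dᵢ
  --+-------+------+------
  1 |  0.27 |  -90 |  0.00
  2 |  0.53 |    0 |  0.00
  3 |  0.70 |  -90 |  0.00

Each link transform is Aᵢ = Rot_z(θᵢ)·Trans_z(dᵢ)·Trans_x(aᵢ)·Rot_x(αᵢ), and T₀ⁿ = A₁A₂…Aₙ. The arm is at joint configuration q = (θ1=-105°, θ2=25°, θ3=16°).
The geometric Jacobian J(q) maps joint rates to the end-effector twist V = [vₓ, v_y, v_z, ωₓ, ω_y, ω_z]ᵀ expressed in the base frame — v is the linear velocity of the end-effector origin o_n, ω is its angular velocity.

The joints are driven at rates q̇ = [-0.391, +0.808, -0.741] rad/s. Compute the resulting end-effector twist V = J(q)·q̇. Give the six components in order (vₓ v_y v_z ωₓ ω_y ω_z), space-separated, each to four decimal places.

o_n = [-0.3309, -1.2351, -0.6832]
J₁: ẑ×o_n = [1.2351, -0.3309, 0.0000], ω = ẑ
J2: z=[0.9659, -0.2588, 0.0000] o=[-0.0699, -0.2608, 0.0000] → [0.1768, 0.6599, -1.0086, 0.9659, -0.2588, 0.0000]
J3: z=[0.9659, -0.2588, 0.0000] o=[-0.1942, -0.7248, -0.2240] → [0.1189, 0.4436, -0.5283, 0.9659, -0.2588, 0.0000]
V = J·q̇ = [-0.4281, 0.3339, -0.4235, 0.0647, -0.0173, -0.3910]

-0.4281 0.3339 -0.4235 0.0647 -0.0173 -0.3910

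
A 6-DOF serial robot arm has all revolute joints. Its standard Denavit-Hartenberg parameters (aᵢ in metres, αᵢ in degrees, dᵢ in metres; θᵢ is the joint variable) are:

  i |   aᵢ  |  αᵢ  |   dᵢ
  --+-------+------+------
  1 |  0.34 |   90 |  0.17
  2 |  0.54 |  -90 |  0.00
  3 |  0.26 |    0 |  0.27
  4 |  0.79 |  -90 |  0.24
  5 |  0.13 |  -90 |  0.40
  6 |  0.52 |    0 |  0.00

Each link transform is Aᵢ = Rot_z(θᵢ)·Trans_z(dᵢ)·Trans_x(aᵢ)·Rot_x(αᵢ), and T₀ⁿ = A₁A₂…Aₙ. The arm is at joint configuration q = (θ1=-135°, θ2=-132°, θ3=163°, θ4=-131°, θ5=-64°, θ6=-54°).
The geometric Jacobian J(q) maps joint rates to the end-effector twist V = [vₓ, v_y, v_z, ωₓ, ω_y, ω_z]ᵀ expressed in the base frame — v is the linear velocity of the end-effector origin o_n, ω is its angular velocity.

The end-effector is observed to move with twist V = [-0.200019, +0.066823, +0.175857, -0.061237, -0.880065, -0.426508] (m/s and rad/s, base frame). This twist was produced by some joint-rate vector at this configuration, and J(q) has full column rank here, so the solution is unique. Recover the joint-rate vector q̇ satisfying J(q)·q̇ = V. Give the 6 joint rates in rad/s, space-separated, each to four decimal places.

o_n = [0.5250, -1.3019, -0.9448]
J₁: ẑ×o_n = [1.3019, 0.5250, -0.0000], ω = ẑ
J2: z=[-0.7071, 0.7071, 0.0000] o=[-0.2404, -0.2404, 0.1700] → [-0.7883, -0.7883, 0.2094, -0.7071, 0.7071, 0.0000]
J3: z=[-0.5255, -0.5255, -0.6691] o=[0.0151, 0.0151, -0.2313] → [-0.5063, -0.7161, 0.9600, -0.5255, -0.5255, -0.6691]
J4: z=[-0.5255, -0.5255, -0.6691] o=[-0.1907, -0.2982, -0.2272] → [-0.2945, -0.8560, 0.9035, -0.5255, -0.5255, -0.6691]
J5: z=[0.3489, -0.8504, 0.3938] o=[0.2962, -0.4033, -0.8857] → [0.4042, 0.1107, -0.1190, 0.3489, -0.8504, 0.3938]
J6: z=[0.9278, 0.2542, -0.2731] o=[0.4186, -0.8034, -0.8422] → [-0.1622, 0.0661, -0.4896, 0.9278, 0.2542, -0.2731]
q̇ = J⁺·V = [-0.6950, -0.6070, -0.0400, 0.0810, 0.3180, -0.6250]

-0.6950 -0.6070 -0.0400 0.0810 0.3180 -0.6250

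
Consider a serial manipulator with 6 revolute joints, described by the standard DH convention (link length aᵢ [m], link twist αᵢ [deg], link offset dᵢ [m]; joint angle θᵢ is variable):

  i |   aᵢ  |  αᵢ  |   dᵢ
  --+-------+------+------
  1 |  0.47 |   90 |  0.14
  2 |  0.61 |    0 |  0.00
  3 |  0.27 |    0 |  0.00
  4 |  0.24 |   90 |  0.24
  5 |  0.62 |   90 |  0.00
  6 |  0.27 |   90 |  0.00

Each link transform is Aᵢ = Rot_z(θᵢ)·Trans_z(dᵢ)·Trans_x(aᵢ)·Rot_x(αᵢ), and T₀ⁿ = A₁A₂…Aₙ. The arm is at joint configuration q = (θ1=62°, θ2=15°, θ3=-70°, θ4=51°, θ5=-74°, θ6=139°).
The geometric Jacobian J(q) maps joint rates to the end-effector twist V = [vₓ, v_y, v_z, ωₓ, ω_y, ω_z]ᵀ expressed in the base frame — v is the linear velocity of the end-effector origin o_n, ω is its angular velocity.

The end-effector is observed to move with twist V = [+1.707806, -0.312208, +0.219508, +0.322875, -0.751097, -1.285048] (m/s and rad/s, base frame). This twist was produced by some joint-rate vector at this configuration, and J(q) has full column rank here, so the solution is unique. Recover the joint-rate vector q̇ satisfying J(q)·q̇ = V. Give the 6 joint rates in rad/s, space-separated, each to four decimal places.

-0.9830 -0.2980 0.5150 0.5610 0.3370 0.5090

o_n = [0.5889, 1.4487, -0.1247]
J₁: ẑ×o_n = [-1.4487, 0.5889, 0.0000], ω = ẑ
J2: z=[0.8829, -0.4695, 0.0000] o=[0.2207, 0.4150, 0.1400] → [0.1243, 0.2338, 1.0856, 0.8829, -0.4695, 0.0000]
J3: z=[0.8829, -0.4695, 0.0000] o=[0.4973, 0.9352, 0.2979] → [0.1984, 0.3732, 0.4964, 0.8829, -0.4695, 0.0000]
J4: z=[0.8829, -0.4695, 0.0000] o=[0.5700, 1.0720, 0.0767] → [0.0946, 0.1779, 0.3415, 0.8829, -0.4695, 0.0000]
J5: z=[-0.0327, -0.0616, -0.9976] o=[0.8943, 1.1707, 0.0600] → [0.2887, 0.2985, -0.0279, -0.0327, -0.0616, -0.9976]
J6: z=[-0.6936, -0.7173, 0.0671] o=[0.4481, 1.6010, 0.0480] → [0.1342, -0.1104, 0.2067, -0.6936, -0.7173, 0.0671]
q̇ = J⁺·V = [-0.9830, -0.2980, 0.5150, 0.5610, 0.3370, 0.5090]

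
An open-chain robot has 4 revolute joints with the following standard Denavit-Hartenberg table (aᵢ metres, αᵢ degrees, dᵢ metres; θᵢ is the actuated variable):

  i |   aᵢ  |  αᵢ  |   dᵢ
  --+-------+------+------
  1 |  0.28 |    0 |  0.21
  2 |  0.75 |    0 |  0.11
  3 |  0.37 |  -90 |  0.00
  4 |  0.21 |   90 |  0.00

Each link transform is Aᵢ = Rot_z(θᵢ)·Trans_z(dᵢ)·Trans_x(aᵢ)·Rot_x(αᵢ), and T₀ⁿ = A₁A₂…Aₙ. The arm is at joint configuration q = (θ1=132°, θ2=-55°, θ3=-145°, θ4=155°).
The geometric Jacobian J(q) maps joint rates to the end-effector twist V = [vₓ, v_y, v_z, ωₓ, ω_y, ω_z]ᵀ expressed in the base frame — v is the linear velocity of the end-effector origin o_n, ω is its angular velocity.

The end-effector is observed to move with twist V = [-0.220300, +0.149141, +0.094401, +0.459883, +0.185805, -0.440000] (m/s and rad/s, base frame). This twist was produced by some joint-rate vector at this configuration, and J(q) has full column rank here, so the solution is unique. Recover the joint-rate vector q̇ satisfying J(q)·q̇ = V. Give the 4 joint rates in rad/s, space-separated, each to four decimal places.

o_n = [0.0487, 0.7723, 0.2313]
J₁: ẑ×o_n = [-0.7723, 0.0487, 0.0000], ω = ẑ
J2: z=[0.0000, 0.0000, 1.0000] o=[-0.1874, 0.2081, 0.2100] → [-0.5642, 0.2360, 0.0000, 0.0000, 0.0000, 1.0000]
J3: z=[0.0000, 0.0000, 1.0000] o=[-0.0186, 0.9389, 0.3200] → [0.1666, 0.0673, -0.0000, 0.0000, 0.0000, 1.0000]
J4: z=[0.9272, 0.3746, 0.0000] o=[0.1200, 0.5958, 0.3200] → [-0.0332, 0.0823, 0.1903, 0.9272, 0.3746, 0.0000]
q̇ = J⁺·V = [-0.4580, 0.7670, -0.7490, 0.4960]

-0.4580 0.7670 -0.7490 0.4960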